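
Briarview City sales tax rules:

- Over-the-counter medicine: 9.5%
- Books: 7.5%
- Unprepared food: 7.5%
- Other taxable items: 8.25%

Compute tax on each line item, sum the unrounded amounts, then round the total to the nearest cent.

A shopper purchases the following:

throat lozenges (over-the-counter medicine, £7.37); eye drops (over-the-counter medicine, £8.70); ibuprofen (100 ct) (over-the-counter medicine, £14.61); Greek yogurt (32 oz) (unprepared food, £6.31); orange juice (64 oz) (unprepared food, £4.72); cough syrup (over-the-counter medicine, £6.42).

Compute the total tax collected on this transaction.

£4.35

Throat lozenges £7.37: over-the-counter medicine → 9.5% → £0.70015
Eye drops £8.70: over-the-counter medicine → 9.5% → £0.8265
Ibuprofen (100 ct) £14.61: over-the-counter medicine → 9.5% → £1.38795
Greek yogurt (32 oz) £6.31: unprepared food → 7.5% → £0.47325
Orange juice (64 oz) £4.72: unprepared food → 7.5% → £0.354
Cough syrup £6.42: over-the-counter medicine → 9.5% → £0.6099
Unrounded tax sum = £4.35175 → £4.35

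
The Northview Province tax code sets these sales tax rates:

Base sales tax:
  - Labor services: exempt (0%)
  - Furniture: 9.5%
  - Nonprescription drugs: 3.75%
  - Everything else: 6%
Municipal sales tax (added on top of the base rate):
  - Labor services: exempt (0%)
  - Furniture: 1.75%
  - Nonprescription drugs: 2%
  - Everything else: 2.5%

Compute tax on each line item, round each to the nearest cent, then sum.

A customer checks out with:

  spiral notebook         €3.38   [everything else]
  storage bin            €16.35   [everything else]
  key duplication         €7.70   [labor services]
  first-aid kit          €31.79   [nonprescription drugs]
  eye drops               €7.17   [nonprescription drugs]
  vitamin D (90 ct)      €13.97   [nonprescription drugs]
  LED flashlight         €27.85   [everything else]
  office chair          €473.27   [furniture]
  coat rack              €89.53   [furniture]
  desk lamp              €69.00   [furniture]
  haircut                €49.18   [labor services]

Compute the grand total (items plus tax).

€867.35

Spiral notebook €3.38: everything else → 6% + 2.5% municipal = 8.5% → €0.29
Storage bin €16.35: everything else → 6% + 2.5% municipal = 8.5% → €1.39
Key duplication €7.70: labor services → 0% + 0% municipal = 0% → €0.00
First-aid kit €31.79: nonprescription drugs → 3.75% + 2% municipal = 5.75% → €1.83
Eye drops €7.17: nonprescription drugs → 3.75% + 2% municipal = 5.75% → €0.41
Vitamin D (90 ct) €13.97: nonprescription drugs → 3.75% + 2% municipal = 5.75% → €0.80
LED flashlight €27.85: everything else → 6% + 2.5% municipal = 8.5% → €2.37
Office chair €473.27: furniture → 9.5% + 1.75% municipal = 11.25% → €53.24
Coat rack €89.53: furniture → 9.5% + 1.75% municipal = 11.25% → €10.07
Desk lamp €69.00: furniture → 9.5% + 1.75% municipal = 11.25% → €7.76
Haircut €49.18: labor services → 0% + 0% municipal = 0% → €0.00
Subtotal = €789.19; tax = €78.16; total due = €867.35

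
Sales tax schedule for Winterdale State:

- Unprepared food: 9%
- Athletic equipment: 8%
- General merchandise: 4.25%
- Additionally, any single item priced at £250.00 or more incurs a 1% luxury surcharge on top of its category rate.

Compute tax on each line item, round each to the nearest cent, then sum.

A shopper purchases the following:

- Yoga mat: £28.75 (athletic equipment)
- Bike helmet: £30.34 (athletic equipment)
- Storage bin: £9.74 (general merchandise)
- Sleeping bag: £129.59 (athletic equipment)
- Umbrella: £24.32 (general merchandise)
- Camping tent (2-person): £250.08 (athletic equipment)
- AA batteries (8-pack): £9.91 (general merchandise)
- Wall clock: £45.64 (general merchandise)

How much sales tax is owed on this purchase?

Yoga mat £28.75: athletic equipment → 8% → £2.30
Bike helmet £30.34: athletic equipment → 8% → £2.43
Storage bin £9.74: general merchandise → 4.25% → £0.41
Sleeping bag £129.59: athletic equipment → 8% → £10.37
Umbrella £24.32: general merchandise → 4.25% → £1.03
Camping tent (2-person) £250.08: athletic equipment → 8% + 1% surcharge = 9% → £22.51
AA batteries (8-pack) £9.91: general merchandise → 4.25% → £0.42
Wall clock £45.64: general merchandise → 4.25% → £1.94
Total tax = £2.30 + £2.43 + £0.41 + £10.37 + £1.03 + £22.51 + £0.42 + £1.94 = £41.41

£41.41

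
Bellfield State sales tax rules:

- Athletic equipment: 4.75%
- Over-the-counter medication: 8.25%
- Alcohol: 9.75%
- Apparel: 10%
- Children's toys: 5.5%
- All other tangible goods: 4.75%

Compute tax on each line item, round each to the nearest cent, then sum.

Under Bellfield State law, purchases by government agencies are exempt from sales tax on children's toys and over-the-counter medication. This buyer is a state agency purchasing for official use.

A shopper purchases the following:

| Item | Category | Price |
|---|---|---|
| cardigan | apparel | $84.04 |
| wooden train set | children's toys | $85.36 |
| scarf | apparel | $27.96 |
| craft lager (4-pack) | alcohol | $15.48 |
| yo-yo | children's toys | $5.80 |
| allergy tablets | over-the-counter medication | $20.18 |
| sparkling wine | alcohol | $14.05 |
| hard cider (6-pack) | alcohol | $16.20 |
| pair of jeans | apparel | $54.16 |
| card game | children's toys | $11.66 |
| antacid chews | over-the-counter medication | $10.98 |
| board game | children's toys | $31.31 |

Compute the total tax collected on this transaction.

Cardigan $84.04: apparel → 10% → $8.40
Wooden train set $85.36: children's toys, buyer-exempt → 0% → $0.00
Scarf $27.96: apparel → 10% → $2.80
Craft lager (4-pack) $15.48: alcohol → 9.75% → $1.51
Yo-yo $5.80: children's toys, buyer-exempt → 0% → $0.00
Allergy tablets $20.18: over-the-counter medication, buyer-exempt → 0% → $0.00
Sparkling wine $14.05: alcohol → 9.75% → $1.37
Hard cider (6-pack) $16.20: alcohol → 9.75% → $1.58
Pair of jeans $54.16: apparel → 10% → $5.42
Card game $11.66: children's toys, buyer-exempt → 0% → $0.00
Antacid chews $10.98: over-the-counter medication, buyer-exempt → 0% → $0.00
Board game $31.31: children's toys, buyer-exempt → 0% → $0.00
Total tax = $8.40 + $2.80 + $1.51 + $1.37 + $1.58 + $5.42 = $21.08

$21.08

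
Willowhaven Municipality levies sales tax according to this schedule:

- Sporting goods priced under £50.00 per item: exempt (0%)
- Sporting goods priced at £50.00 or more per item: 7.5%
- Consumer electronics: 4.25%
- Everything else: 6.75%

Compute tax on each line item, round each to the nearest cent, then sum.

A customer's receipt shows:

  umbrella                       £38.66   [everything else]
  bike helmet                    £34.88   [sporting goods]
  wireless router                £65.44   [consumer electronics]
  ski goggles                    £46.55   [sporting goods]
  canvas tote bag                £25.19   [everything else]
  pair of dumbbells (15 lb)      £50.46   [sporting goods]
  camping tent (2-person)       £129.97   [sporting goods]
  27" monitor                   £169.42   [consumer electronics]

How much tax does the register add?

Umbrella £38.66: everything else → 6.75% → £2.61
Bike helmet £34.88: sporting goods, under £50.00 → 0% → £0.00
Wireless router £65.44: consumer electronics → 4.25% → £2.78
Ski goggles £46.55: sporting goods, under £50.00 → 0% → £0.00
Canvas tote bag £25.19: everything else → 6.75% → £1.70
Pair of dumbbells (15 lb) £50.46: sporting goods, £50.00 or more → 7.5% → £3.78
Camping tent (2-person) £129.97: sporting goods, £50.00 or more → 7.5% → £9.75
27" monitor £169.42: consumer electronics → 4.25% → £7.20
Total tax = £2.61 + £2.78 + £1.70 + £3.78 + £9.75 + £7.20 = £27.82

£27.82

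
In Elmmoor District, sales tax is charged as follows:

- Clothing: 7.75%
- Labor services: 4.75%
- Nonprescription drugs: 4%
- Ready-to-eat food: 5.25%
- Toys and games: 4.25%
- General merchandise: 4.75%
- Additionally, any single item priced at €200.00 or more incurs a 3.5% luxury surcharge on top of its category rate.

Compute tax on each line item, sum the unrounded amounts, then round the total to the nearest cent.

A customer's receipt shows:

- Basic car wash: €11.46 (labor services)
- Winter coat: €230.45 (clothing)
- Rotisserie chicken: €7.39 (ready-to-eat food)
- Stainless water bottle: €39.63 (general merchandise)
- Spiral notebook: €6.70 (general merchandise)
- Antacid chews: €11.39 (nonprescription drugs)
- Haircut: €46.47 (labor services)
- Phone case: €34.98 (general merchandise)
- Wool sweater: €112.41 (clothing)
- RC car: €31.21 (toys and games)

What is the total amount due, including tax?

€575.51

Basic car wash €11.46: labor services → 4.75% → €0.54435
Winter coat €230.45: clothing → 7.75% + 3.5% surcharge = 11.25% → €25.925625
Rotisserie chicken €7.39: ready-to-eat food → 5.25% → €0.387975
Stainless water bottle €39.63: general merchandise → 4.75% → €1.882425
Spiral notebook €6.70: general merchandise → 4.75% → €0.31825
Antacid chews €11.39: nonprescription drugs → 4% → €0.4556
Haircut €46.47: labor services → 4.75% → €2.207325
Phone case €34.98: general merchandise → 4.75% → €1.66155
Wool sweater €112.41: clothing → 7.75% → €8.711775
RC car €31.21: toys and games → 4.25% → €1.326425
Subtotal = €532.09; unrounded tax = €43.4213 → €43.42; total due = €575.51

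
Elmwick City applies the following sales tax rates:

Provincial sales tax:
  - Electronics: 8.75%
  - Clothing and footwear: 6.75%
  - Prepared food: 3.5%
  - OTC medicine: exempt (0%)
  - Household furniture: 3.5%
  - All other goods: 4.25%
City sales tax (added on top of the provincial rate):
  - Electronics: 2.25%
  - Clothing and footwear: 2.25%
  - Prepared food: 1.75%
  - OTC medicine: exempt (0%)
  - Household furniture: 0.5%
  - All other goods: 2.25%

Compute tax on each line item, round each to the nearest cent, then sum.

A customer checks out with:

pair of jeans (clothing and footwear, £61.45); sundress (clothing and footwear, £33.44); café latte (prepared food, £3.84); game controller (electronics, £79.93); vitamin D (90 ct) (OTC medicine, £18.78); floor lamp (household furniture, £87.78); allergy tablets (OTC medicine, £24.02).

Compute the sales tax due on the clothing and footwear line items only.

Pair of jeans £61.45: clothing and footwear → 6.75% + 2.25% city = 9% → £5.53
Sundress £33.44: clothing and footwear → 6.75% + 2.25% city = 9% → £3.01
Tax on clothing and footwear = £5.53 + £3.01 = £8.54

£8.54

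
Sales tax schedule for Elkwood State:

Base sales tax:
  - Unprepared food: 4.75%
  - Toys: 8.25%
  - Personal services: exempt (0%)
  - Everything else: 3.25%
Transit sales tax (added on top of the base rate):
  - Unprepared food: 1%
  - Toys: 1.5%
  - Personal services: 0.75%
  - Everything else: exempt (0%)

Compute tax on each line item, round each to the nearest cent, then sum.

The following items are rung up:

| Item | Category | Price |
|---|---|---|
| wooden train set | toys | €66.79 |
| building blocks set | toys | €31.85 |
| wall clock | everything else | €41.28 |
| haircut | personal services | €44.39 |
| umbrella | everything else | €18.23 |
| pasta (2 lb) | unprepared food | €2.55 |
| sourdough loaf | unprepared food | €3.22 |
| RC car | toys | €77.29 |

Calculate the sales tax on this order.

Wooden train set €66.79: toys → 8.25% + 1.5% transit = 9.75% → €6.51
Building blocks set €31.85: toys → 8.25% + 1.5% transit = 9.75% → €3.11
Wall clock €41.28: everything else → 3.25% + 0% transit = 3.25% → €1.34
Haircut €44.39: personal services → 0% + 0.75% transit = 0.75% → €0.33
Umbrella €18.23: everything else → 3.25% + 0% transit = 3.25% → €0.59
Pasta (2 lb) €2.55: unprepared food → 4.75% + 1% transit = 5.75% → €0.15
Sourdough loaf €3.22: unprepared food → 4.75% + 1% transit = 5.75% → €0.19
RC car €77.29: toys → 8.25% + 1.5% transit = 9.75% → €7.54
Total tax = €6.51 + €3.11 + €1.34 + €0.33 + €0.59 + €0.15 + €0.19 + €7.54 = €19.76

€19.76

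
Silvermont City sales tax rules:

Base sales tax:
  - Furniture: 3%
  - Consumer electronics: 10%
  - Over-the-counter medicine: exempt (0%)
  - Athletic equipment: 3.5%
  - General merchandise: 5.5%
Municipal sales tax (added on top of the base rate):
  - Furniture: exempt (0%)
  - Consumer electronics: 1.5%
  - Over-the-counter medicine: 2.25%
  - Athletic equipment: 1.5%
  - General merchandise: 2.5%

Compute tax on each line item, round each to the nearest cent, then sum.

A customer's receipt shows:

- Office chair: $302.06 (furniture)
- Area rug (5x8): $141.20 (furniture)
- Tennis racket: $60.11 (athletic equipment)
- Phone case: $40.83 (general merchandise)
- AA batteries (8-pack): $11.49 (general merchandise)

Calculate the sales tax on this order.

$20.50

Office chair $302.06: furniture → 3% + 0% municipal = 3% → $9.06
Area rug (5x8) $141.20: furniture → 3% + 0% municipal = 3% → $4.24
Tennis racket $60.11: athletic equipment → 3.5% + 1.5% municipal = 5% → $3.01
Phone case $40.83: general merchandise → 5.5% + 2.5% municipal = 8% → $3.27
AA batteries (8-pack) $11.49: general merchandise → 5.5% + 2.5% municipal = 8% → $0.92
Total tax = $9.06 + $4.24 + $3.01 + $3.27 + $0.92 = $20.50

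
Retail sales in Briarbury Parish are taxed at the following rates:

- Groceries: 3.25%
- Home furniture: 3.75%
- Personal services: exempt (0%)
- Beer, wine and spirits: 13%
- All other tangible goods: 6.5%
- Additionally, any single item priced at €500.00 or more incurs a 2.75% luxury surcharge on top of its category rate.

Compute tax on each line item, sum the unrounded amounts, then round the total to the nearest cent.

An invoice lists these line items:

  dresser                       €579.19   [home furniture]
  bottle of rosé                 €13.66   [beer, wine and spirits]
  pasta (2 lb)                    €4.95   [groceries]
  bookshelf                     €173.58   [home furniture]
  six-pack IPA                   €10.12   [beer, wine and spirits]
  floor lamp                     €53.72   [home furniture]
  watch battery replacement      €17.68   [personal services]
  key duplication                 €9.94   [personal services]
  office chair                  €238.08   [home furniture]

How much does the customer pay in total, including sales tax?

Dresser €579.19: home furniture → 3.75% + 2.75% surcharge = 6.5% → €37.64735
Bottle of rosé €13.66: beer, wine and spirits → 13% → €1.7758
Pasta (2 lb) €4.95: groceries → 3.25% → €0.160875
Bookshelf €173.58: home furniture → 3.75% → €6.50925
Six-pack IPA €10.12: beer, wine and spirits → 13% → €1.3156
Floor lamp €53.72: home furniture → 3.75% → €2.0145
Watch battery replacement €17.68: personal services → 0% → €0.00
Key duplication €9.94: personal services → 0% → €0.00
Office chair €238.08: home furniture → 3.75% → €8.928
Subtotal = €1100.92; unrounded tax = €58.351375 → €58.35; total due = €1159.27

€1159.27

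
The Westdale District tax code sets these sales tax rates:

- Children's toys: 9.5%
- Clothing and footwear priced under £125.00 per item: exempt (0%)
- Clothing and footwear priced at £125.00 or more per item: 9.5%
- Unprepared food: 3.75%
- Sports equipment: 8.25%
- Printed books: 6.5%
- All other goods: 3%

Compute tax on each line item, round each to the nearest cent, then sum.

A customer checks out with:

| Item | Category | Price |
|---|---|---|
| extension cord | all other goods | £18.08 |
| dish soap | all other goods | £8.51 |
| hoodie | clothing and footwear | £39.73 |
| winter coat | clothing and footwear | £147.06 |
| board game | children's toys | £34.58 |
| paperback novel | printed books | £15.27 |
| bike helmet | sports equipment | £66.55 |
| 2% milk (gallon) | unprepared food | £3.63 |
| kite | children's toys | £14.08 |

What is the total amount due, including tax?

Extension cord £18.08: all other goods → 3% → £0.54
Dish soap £8.51: all other goods → 3% → £0.26
Hoodie £39.73: clothing and footwear, under £125.00 → 0% → £0.00
Winter coat £147.06: clothing and footwear, £125.00 or more → 9.5% → £13.97
Board game £34.58: children's toys → 9.5% → £3.29
Paperback novel £15.27: printed books → 6.5% → £0.99
Bike helmet £66.55: sports equipment → 8.25% → £5.49
2% milk (gallon) £3.63: unprepared food → 3.75% → £0.14
Kite £14.08: children's toys → 9.5% → £1.34
Subtotal = £347.49; tax = £26.02; total due = £373.51

£373.51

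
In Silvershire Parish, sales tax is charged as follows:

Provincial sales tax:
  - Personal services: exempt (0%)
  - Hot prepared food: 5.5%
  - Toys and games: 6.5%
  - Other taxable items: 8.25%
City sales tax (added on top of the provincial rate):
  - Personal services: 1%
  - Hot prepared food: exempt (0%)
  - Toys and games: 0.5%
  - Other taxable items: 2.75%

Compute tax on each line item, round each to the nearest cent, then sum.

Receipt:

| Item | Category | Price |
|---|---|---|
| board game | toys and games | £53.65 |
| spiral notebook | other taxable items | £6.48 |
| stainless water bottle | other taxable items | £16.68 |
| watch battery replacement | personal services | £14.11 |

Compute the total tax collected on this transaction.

£6.44

Board game £53.65: toys and games → 6.5% + 0.5% city = 7% → £3.76
Spiral notebook £6.48: other taxable items → 8.25% + 2.75% city = 11% → £0.71
Stainless water bottle £16.68: other taxable items → 8.25% + 2.75% city = 11% → £1.83
Watch battery replacement £14.11: personal services → 0% + 1% city = 1% → £0.14
Total tax = £3.76 + £0.71 + £1.83 + £0.14 = £6.44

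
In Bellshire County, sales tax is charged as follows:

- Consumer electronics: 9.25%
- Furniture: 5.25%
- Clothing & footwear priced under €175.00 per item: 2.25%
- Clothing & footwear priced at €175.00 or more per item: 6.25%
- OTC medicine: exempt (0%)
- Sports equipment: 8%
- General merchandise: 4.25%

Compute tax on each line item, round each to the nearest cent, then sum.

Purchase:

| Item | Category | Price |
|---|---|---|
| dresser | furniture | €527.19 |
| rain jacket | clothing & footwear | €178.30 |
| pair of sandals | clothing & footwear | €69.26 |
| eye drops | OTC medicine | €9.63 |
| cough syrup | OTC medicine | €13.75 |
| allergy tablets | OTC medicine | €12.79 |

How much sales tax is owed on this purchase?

Dresser €527.19: furniture → 5.25% → €27.68
Rain jacket €178.30: clothing & footwear, €175.00 or more → 6.25% → €11.14
Pair of sandals €69.26: clothing & footwear, under €175.00 → 2.25% → €1.56
Eye drops €9.63: OTC medicine → 0% → €0.00
Cough syrup €13.75: OTC medicine → 0% → €0.00
Allergy tablets €12.79: OTC medicine → 0% → €0.00
Total tax = €27.68 + €11.14 + €1.56 = €40.38

€40.38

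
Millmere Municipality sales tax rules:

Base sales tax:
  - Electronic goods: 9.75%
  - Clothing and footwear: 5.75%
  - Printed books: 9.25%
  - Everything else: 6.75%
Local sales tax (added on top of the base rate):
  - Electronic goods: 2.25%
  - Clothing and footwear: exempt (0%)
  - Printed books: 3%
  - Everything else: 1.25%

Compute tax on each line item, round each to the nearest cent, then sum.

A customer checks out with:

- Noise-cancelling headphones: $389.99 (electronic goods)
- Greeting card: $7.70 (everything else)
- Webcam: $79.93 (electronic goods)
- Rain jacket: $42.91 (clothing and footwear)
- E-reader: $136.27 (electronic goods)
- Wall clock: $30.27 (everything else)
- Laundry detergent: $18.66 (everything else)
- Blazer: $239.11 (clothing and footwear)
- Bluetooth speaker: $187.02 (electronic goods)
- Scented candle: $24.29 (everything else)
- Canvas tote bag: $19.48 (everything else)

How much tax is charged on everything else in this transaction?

$8.03

Greeting card $7.70: everything else → 6.75% + 1.25% local = 8% → $0.62
Wall clock $30.27: everything else → 6.75% + 1.25% local = 8% → $2.42
Laundry detergent $18.66: everything else → 6.75% + 1.25% local = 8% → $1.49
Scented candle $24.29: everything else → 6.75% + 1.25% local = 8% → $1.94
Canvas tote bag $19.48: everything else → 6.75% + 1.25% local = 8% → $1.56
Tax on everything else = $0.62 + $2.42 + $1.49 + $1.94 + $1.56 = $8.03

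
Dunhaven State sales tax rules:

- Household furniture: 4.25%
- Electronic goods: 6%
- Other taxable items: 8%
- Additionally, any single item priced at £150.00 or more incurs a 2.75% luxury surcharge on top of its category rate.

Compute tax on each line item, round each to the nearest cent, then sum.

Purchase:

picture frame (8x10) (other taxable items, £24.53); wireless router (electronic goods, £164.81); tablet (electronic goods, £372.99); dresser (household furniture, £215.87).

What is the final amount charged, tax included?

Picture frame (8x10) £24.53: other taxable items → 8% → £1.96
Wireless router £164.81: electronic goods → 6% + 2.75% surcharge = 8.75% → £14.42
Tablet £372.99: electronic goods → 6% + 2.75% surcharge = 8.75% → £32.64
Dresser £215.87: household furniture → 4.25% + 2.75% surcharge = 7% → £15.11
Subtotal = £778.20; tax = £64.13; total due = £842.33

£842.33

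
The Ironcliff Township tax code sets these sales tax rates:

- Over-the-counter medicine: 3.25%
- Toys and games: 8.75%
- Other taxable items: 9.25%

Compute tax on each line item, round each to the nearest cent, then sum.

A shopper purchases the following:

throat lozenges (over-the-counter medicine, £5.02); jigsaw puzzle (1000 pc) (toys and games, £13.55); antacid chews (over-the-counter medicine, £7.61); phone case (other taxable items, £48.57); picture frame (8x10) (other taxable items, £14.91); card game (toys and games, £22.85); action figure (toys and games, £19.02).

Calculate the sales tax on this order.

Throat lozenges £5.02: over-the-counter medicine → 3.25% → £0.16
Jigsaw puzzle (1000 pc) £13.55: toys and games → 8.75% → £1.19
Antacid chews £7.61: over-the-counter medicine → 3.25% → £0.25
Phone case £48.57: other taxable items → 9.25% → £4.49
Picture frame (8x10) £14.91: other taxable items → 9.25% → £1.38
Card game £22.85: toys and games → 8.75% → £2.00
Action figure £19.02: toys and games → 8.75% → £1.66
Total tax = £0.16 + £1.19 + £0.25 + £4.49 + £1.38 + £2.00 + £1.66 = £11.13

£11.13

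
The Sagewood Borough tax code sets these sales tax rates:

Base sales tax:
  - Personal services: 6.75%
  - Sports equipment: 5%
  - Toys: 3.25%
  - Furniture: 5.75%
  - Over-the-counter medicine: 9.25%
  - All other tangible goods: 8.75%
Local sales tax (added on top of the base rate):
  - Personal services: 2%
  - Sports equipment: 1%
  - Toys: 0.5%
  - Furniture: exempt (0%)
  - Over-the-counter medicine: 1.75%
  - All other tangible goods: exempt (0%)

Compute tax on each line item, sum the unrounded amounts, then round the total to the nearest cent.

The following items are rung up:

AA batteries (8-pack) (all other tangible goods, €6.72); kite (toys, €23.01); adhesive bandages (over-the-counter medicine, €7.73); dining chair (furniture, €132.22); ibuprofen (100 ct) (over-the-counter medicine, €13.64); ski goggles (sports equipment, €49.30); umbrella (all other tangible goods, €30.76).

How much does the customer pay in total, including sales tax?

AA batteries (8-pack) €6.72: all other tangible goods → 8.75% + 0% local = 8.75% → €0.588
Kite €23.01: toys → 3.25% + 0.5% local = 3.75% → €0.862875
Adhesive bandages €7.73: over-the-counter medicine → 9.25% + 1.75% local = 11% → €0.8503
Dining chair €132.22: furniture → 5.75% + 0% local = 5.75% → €7.60265
Ibuprofen (100 ct) €13.64: over-the-counter medicine → 9.25% + 1.75% local = 11% → €1.5004
Ski goggles €49.30: sports equipment → 5% + 1% local = 6% → €2.958
Umbrella €30.76: all other tangible goods → 8.75% + 0% local = 8.75% → €2.6915
Subtotal = €263.38; unrounded tax = €17.053725 → €17.05; total due = €280.43

€280.43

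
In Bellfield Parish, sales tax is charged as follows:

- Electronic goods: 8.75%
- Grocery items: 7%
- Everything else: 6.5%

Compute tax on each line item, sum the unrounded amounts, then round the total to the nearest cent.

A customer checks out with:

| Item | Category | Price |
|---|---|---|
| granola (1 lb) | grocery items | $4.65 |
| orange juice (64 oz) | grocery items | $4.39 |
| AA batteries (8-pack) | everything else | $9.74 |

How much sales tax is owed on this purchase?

$1.27

Granola (1 lb) $4.65: grocery items → 7% → $0.3255
Orange juice (64 oz) $4.39: grocery items → 7% → $0.3073
AA batteries (8-pack) $9.74: everything else → 6.5% → $0.6331
Unrounded tax sum = $1.2659 → $1.27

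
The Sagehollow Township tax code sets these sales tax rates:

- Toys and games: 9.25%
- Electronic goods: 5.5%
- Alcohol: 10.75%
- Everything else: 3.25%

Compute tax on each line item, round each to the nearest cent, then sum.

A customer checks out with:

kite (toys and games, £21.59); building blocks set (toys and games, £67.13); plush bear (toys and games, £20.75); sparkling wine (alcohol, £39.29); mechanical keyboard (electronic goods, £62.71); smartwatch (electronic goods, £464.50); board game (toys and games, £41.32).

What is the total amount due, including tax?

Kite £21.59: toys and games → 9.25% → £2.00
Building blocks set £67.13: toys and games → 9.25% → £6.21
Plush bear £20.75: toys and games → 9.25% → £1.92
Sparkling wine £39.29: alcohol → 10.75% → £4.22
Mechanical keyboard £62.71: electronic goods → 5.5% → £3.45
Smartwatch £464.50: electronic goods → 5.5% → £25.55
Board game £41.32: toys and games → 9.25% → £3.82
Subtotal = £717.29; tax = £47.17; total due = £764.46

£764.46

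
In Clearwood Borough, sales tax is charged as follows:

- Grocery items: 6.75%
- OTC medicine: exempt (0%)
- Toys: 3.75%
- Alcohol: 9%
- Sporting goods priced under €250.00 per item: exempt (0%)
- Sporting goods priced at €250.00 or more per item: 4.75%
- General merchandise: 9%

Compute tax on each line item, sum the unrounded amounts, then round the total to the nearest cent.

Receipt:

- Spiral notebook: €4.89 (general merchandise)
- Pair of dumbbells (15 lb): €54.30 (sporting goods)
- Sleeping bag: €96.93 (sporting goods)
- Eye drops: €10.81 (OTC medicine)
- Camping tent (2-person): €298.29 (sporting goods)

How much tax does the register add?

Spiral notebook €4.89: general merchandise → 9% → €0.4401
Pair of dumbbells (15 lb) €54.30: sporting goods, under €250.00 → 0% → €0.00
Sleeping bag €96.93: sporting goods, under €250.00 → 0% → €0.00
Eye drops €10.81: OTC medicine → 0% → €0.00
Camping tent (2-person) €298.29: sporting goods, €250.00 or more → 4.75% → €14.168775
Unrounded tax sum = €14.608875 → €14.61

€14.61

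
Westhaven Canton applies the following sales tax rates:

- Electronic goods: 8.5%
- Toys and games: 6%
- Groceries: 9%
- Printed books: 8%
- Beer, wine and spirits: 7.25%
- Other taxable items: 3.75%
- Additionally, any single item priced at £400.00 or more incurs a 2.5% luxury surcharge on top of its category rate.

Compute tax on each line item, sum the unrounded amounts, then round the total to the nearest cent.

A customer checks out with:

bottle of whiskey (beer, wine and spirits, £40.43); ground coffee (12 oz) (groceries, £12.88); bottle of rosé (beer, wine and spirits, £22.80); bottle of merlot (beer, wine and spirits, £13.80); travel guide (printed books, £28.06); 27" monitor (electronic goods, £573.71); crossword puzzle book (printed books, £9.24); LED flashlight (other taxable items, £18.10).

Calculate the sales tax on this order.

Bottle of whiskey £40.43: beer, wine and spirits → 7.25% → £2.931175
Ground coffee (12 oz) £12.88: groceries → 9% → £1.1592
Bottle of rosé £22.80: beer, wine and spirits → 7.25% → £1.653
Bottle of merlot £13.80: beer, wine and spirits → 7.25% → £1.0005
Travel guide £28.06: printed books → 8% → £2.2448
27" monitor £573.71: electronic goods → 8.5% + 2.5% surcharge = 11% → £63.1081
Crossword puzzle book £9.24: printed books → 8% → £0.7392
LED flashlight £18.10: other taxable items → 3.75% → £0.67875
Unrounded tax sum = £73.514725 → £73.51

£73.51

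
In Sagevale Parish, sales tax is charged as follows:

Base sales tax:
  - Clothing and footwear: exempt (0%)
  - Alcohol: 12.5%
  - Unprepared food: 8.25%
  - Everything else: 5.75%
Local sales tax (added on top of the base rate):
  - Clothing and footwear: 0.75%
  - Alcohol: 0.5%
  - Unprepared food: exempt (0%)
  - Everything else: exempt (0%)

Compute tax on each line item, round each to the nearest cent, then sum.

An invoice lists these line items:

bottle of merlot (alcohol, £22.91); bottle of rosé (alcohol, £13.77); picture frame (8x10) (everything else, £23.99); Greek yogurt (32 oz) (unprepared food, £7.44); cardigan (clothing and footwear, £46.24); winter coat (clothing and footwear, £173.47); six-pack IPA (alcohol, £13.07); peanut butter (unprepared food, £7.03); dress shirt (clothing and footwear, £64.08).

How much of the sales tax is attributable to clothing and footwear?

£2.13

Cardigan £46.24: clothing and footwear → 0% + 0.75% local = 0.75% → £0.35
Winter coat £173.47: clothing and footwear → 0% + 0.75% local = 0.75% → £1.30
Dress shirt £64.08: clothing and footwear → 0% + 0.75% local = 0.75% → £0.48
Tax on clothing and footwear = £0.35 + £1.30 + £0.48 = £2.13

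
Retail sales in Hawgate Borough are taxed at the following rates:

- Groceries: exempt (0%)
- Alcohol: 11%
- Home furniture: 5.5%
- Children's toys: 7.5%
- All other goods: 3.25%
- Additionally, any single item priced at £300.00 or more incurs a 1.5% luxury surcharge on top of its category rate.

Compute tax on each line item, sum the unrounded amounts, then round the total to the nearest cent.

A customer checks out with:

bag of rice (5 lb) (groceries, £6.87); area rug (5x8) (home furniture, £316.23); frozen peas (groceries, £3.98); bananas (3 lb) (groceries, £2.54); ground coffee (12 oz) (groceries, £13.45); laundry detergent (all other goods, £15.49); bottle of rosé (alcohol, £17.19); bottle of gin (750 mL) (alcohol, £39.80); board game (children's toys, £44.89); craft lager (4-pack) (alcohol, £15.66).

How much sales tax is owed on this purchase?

£34.00

Bag of rice (5 lb) £6.87: groceries → 0% → £0.00
Area rug (5x8) £316.23: home furniture → 5.5% + 1.5% surcharge = 7% → £22.1361
Frozen peas £3.98: groceries → 0% → £0.00
Bananas (3 lb) £2.54: groceries → 0% → £0.00
Ground coffee (12 oz) £13.45: groceries → 0% → £0.00
Laundry detergent £15.49: all other goods → 3.25% → £0.503425
Bottle of rosé £17.19: alcohol → 11% → £1.8909
Bottle of gin (750 mL) £39.80: alcohol → 11% → £4.378
Board game £44.89: children's toys → 7.5% → £3.36675
Craft lager (4-pack) £15.66: alcohol → 11% → £1.7226
Unrounded tax sum = £33.997775 → £34.00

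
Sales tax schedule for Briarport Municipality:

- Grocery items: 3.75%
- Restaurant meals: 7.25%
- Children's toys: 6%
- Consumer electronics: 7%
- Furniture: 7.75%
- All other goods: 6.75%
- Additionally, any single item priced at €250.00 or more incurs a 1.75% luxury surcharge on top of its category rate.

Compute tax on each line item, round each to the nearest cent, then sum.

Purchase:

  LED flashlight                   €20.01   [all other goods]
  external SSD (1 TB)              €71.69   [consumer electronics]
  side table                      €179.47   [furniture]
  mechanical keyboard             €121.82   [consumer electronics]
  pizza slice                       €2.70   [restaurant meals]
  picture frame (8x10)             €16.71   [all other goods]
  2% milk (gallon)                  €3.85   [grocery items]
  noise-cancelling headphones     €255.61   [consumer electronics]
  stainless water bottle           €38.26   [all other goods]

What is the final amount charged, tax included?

€765.35

LED flashlight €20.01: all other goods → 6.75% → €1.35
External SSD (1 TB) €71.69: consumer electronics → 7% → €5.02
Side table €179.47: furniture → 7.75% → €13.91
Mechanical keyboard €121.82: consumer electronics → 7% → €8.53
Pizza slice €2.70: restaurant meals → 7.25% → €0.20
Picture frame (8x10) €16.71: all other goods → 6.75% → €1.13
2% milk (gallon) €3.85: grocery items → 3.75% → €0.14
Noise-cancelling headphones €255.61: consumer electronics → 7% + 1.75% surcharge = 8.75% → €22.37
Stainless water bottle €38.26: all other goods → 6.75% → €2.58
Subtotal = €710.12; tax = €55.23; total due = €765.35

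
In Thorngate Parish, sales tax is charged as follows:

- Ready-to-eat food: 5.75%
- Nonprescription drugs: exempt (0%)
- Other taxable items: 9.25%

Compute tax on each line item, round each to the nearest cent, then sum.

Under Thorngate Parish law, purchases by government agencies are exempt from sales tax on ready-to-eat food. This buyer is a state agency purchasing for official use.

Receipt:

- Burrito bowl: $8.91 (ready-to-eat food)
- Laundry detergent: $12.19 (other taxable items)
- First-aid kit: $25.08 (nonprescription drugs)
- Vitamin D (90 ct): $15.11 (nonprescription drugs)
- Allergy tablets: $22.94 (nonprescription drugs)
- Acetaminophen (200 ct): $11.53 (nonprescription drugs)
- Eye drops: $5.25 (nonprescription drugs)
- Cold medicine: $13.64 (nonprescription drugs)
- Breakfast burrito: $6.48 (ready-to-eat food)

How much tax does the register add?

$1.13

Burrito bowl $8.91: ready-to-eat food, buyer-exempt → 0% → $0.00
Laundry detergent $12.19: other taxable items → 9.25% → $1.13
First-aid kit $25.08: nonprescription drugs → 0% → $0.00
Vitamin D (90 ct) $15.11: nonprescription drugs → 0% → $0.00
Allergy tablets $22.94: nonprescription drugs → 0% → $0.00
Acetaminophen (200 ct) $11.53: nonprescription drugs → 0% → $0.00
Eye drops $5.25: nonprescription drugs → 0% → $0.00
Cold medicine $13.64: nonprescription drugs → 0% → $0.00
Breakfast burrito $6.48: ready-to-eat food, buyer-exempt → 0% → $0.00
Total tax = $1.13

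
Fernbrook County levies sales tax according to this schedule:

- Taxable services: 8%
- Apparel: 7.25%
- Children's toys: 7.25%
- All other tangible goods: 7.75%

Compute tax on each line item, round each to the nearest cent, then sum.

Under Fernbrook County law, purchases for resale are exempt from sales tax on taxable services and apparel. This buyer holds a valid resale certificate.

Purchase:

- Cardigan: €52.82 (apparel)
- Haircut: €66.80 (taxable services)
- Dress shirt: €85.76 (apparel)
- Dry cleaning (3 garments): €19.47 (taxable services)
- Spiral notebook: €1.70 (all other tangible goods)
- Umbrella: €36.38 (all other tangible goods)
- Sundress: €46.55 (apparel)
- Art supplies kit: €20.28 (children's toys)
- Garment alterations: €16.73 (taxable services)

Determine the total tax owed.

Cardigan €52.82: apparel, buyer-exempt → 0% → €0.00
Haircut €66.80: taxable services, buyer-exempt → 0% → €0.00
Dress shirt €85.76: apparel, buyer-exempt → 0% → €0.00
Dry cleaning (3 garments) €19.47: taxable services, buyer-exempt → 0% → €0.00
Spiral notebook €1.70: all other tangible goods → 7.75% → €0.13
Umbrella €36.38: all other tangible goods → 7.75% → €2.82
Sundress €46.55: apparel, buyer-exempt → 0% → €0.00
Art supplies kit €20.28: children's toys → 7.25% → €1.47
Garment alterations €16.73: taxable services, buyer-exempt → 0% → €0.00
Total tax = €0.13 + €2.82 + €1.47 = €4.42

€4.42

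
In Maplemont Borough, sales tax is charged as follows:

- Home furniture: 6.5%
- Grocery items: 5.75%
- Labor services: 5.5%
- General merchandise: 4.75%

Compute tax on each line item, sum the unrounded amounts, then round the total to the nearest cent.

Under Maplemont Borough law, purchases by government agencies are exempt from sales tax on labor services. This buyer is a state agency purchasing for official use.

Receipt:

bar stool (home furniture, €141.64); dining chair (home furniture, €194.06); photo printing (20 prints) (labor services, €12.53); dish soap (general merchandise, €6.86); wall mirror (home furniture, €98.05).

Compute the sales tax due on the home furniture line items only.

€28.19

Bar stool €141.64: home furniture → 6.5% → €9.2066
Dining chair €194.06: home furniture → 6.5% → €12.6139
Wall mirror €98.05: home furniture → 6.5% → €6.37325
Tax on home furniture: unrounded sum = €28.19375 → €28.19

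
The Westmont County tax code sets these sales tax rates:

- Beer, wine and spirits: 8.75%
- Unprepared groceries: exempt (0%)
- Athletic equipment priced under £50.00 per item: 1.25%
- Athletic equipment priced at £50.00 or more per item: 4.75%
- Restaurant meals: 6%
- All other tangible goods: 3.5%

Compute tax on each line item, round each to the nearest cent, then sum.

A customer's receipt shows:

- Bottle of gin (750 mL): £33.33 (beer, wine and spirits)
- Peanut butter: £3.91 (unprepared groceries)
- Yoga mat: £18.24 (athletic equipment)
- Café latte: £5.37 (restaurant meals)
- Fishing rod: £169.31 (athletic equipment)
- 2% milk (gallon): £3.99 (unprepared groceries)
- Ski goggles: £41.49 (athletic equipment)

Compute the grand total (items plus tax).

Bottle of gin (750 mL) £33.33: beer, wine and spirits → 8.75% → £2.92
Peanut butter £3.91: unprepared groceries → 0% → £0.00
Yoga mat £18.24: athletic equipment, under £50.00 → 1.25% → £0.23
Café latte £5.37: restaurant meals → 6% → £0.32
Fishing rod £169.31: athletic equipment, £50.00 or more → 4.75% → £8.04
2% milk (gallon) £3.99: unprepared groceries → 0% → £0.00
Ski goggles £41.49: athletic equipment, under £50.00 → 1.25% → £0.52
Subtotal = £275.64; tax = £12.03; total due = £287.67

£287.67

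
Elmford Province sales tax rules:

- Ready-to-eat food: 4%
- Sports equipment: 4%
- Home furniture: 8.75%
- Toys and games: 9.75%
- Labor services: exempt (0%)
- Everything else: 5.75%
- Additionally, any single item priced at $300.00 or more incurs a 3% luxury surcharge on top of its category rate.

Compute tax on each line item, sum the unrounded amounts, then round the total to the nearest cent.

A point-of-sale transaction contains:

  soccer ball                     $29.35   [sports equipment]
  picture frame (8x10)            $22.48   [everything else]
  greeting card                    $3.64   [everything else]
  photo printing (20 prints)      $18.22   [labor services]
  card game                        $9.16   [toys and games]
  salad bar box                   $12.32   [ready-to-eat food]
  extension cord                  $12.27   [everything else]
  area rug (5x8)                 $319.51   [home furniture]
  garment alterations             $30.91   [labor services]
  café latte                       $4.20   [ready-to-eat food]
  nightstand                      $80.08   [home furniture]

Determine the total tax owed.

Soccer ball $29.35: sports equipment → 4% → $1.174
Picture frame (8x10) $22.48: everything else → 5.75% → $1.2926
Greeting card $3.64: everything else → 5.75% → $0.2093
Photo printing (20 prints) $18.22: labor services → 0% → $0.00
Card game $9.16: toys and games → 9.75% → $0.8931
Salad bar box $12.32: ready-to-eat food → 4% → $0.4928
Extension cord $12.27: everything else → 5.75% → $0.705525
Area rug (5x8) $319.51: home furniture → 8.75% + 3% surcharge = 11.75% → $37.542425
Garment alterations $30.91: labor services → 0% → $0.00
Café latte $4.20: ready-to-eat food → 4% → $0.168
Nightstand $80.08: home furniture → 8.75% → $7.007
Unrounded tax sum = $49.48475 → $49.48

$49.48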